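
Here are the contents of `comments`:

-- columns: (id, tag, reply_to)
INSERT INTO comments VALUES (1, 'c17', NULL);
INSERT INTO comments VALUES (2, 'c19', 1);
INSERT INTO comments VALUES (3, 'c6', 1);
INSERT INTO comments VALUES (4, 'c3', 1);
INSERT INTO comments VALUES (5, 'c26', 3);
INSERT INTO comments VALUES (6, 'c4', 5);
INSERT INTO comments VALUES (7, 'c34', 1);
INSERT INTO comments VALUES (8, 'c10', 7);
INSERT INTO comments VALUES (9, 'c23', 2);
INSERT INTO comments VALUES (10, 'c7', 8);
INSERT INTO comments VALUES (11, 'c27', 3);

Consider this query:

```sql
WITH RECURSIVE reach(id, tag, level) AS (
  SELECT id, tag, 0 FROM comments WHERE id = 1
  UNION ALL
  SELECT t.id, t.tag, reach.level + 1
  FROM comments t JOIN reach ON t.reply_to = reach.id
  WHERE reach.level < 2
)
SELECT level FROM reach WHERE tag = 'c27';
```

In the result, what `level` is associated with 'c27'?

2

Base: id=1 (c17) at level 0.
Iteration 1: rows with reply_to in {1} -> c19 (id 2, level 1), c6 (id 3, level 1), c3 (id 4, level 1), c34 (id 7, level 1).
Iteration 2: rows with reply_to in {2,3,4,7} -> c26 (id 5, level 2), c10 (id 8, level 2), c23 (id 9, level 2), c27 (id 11, level 2).
Iteration 3: level < 2 fails for all current rows; recursion stops.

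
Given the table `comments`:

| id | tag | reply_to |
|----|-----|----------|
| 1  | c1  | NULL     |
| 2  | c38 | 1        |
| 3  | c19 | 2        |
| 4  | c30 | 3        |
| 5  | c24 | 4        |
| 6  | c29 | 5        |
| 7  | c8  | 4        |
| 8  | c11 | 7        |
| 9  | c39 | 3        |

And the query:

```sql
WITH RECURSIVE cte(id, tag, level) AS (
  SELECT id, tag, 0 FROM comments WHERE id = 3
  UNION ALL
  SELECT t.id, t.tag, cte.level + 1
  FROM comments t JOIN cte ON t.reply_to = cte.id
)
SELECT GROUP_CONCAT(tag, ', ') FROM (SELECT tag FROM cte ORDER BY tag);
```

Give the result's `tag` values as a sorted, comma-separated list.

Base: id=3 (c19) at level 0.
Iteration 1: rows with reply_to in {3} -> c30 (id 4, level 1), c39 (id 9, level 1).
Iteration 2: rows with reply_to in {4,9} -> c24 (id 5, level 2), c8 (id 7, level 2).
Iteration 3: rows with reply_to in {5,7} -> c29 (id 6, level 3), c11 (id 8, level 3).
Iteration 4: no rows with reply_to in {6,8}; recursion stops.

c11, c19, c24, c29, c30, c39, c8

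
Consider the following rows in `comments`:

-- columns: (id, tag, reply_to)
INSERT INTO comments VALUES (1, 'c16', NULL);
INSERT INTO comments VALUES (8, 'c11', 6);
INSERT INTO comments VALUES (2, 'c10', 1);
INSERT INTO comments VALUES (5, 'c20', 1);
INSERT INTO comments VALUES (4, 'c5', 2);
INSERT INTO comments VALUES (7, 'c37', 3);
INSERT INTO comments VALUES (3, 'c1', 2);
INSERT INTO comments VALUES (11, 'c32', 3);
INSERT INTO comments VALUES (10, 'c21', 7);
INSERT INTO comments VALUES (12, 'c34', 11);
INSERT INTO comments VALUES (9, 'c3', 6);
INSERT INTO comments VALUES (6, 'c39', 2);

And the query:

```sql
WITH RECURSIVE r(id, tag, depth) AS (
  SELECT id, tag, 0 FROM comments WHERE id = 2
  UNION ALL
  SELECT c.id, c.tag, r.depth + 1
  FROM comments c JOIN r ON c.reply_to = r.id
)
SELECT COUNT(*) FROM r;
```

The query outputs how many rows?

10

Base: id=2 (c10) at depth 0.
Iteration 1: rows with reply_to in {2} -> c1 (id 3, depth 1), c5 (id 4, depth 1), c39 (id 6, depth 1).
Iteration 2: rows with reply_to in {3,4,6} -> c37 (id 7, depth 2), c11 (id 8, depth 2), c3 (id 9, depth 2), c32 (id 11, depth 2).
Iteration 3: rows with reply_to in {7,8,9,11} -> c21 (id 10, depth 3), c34 (id 12, depth 3).
Iteration 4: no rows with reply_to in {10,12}; recursion stops.
Total rows emitted: 10.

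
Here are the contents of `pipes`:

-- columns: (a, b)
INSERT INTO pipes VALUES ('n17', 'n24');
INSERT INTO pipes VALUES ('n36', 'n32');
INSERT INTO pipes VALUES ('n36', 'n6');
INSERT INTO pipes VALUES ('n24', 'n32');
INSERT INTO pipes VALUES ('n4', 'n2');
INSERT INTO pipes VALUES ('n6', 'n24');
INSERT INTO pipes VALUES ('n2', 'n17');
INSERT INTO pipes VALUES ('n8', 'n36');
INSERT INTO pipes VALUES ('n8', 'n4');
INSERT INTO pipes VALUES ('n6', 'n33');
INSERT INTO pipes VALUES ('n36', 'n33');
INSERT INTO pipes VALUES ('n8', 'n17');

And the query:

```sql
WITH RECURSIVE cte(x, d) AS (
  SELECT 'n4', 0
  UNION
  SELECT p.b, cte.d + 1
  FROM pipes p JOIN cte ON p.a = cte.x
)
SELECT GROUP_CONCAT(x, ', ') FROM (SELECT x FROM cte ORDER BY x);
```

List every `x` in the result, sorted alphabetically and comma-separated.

Base: (n4, d=0).
Iteration 1: edges from {n4} -> (n2, d=1).
Iteration 2: edges from {n2} -> (n17, d=2).
Iteration 3: edges from {n17} -> (n24, d=3).
Iteration 4: edges from {n24} -> (n32, d=4).
Iteration 5: no outgoing edges from {n32}; recursion stops.

n17, n2, n24, n32, n4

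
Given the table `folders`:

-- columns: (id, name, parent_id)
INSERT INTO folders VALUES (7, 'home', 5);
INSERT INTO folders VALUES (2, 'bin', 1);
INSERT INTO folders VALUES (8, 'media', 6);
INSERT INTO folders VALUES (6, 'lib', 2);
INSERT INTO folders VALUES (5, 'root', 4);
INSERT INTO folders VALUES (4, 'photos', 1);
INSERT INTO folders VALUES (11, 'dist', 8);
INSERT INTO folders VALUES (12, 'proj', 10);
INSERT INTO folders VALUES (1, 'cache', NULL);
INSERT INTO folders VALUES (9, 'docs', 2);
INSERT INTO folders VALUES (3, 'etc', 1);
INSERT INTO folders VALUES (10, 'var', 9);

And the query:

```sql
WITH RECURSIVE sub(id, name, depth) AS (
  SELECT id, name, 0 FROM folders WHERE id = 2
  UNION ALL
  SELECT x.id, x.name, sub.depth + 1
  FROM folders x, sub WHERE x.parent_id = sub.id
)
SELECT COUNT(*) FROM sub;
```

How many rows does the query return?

Base: id=2 (bin) at depth 0.
Iteration 1: rows with parent_id in {2} -> lib (id 6, depth 1), docs (id 9, depth 1).
Iteration 2: rows with parent_id in {6,9} -> media (id 8, depth 2), var (id 10, depth 2).
Iteration 3: rows with parent_id in {8,10} -> dist (id 11, depth 3), proj (id 12, depth 3).
Iteration 4: no rows with parent_id in {11,12}; recursion stops.
Total rows emitted: 7.

7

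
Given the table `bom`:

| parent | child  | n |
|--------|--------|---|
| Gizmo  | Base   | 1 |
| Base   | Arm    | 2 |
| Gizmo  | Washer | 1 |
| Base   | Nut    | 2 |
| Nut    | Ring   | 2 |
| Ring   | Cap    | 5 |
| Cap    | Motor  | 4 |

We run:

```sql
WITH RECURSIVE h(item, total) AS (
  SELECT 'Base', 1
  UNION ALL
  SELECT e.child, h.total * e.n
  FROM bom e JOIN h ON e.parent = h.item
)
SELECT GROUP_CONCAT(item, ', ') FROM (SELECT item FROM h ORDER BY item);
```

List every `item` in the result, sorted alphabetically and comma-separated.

Arm, Base, Cap, Motor, Nut, Ring

Base: (Base, total=1).
Iteration 1: components of {Base} -> Arm = 1*2 = 2, Nut = 1*2 = 2.
Iteration 2: components of {Arm,Nut} -> Ring = 2*2 = 4.
Iteration 3: components of {Ring} -> Cap = 4*5 = 20.
Iteration 4: components of {Cap} -> Motor = 20*4 = 80.
Iteration 5: no further components; recursion stops.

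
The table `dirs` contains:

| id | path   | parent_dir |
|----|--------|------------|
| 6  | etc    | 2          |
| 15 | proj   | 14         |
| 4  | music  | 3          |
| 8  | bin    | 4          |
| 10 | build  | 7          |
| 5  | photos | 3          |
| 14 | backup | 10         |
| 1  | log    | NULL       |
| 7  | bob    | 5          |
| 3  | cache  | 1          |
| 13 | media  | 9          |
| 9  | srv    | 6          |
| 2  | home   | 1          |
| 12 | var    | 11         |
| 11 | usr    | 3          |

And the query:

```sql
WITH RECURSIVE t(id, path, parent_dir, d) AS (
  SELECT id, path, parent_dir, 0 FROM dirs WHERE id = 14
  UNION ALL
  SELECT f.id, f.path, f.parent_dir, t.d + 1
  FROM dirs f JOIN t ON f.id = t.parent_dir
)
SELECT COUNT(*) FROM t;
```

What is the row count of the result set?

6

Base: id=14 (backup), parent_dir=10, d 0.
Iteration 1: join on id=10 -> build (id 10, parent_dir=7, d 1).
Iteration 2: join on id=7 -> bob (id 7, parent_dir=5, d 2).
Iteration 3: join on id=5 -> photos (id 5, parent_dir=3, d 3).
Iteration 4: join on id=3 -> cache (id 3, parent_dir=1, d 4).
Iteration 5: join on id=1 -> log (id 1, parent_dir=NULL, d 5).
Iteration 6: parent_dir is NULL; no match; recursion stops.
Total rows emitted: 6.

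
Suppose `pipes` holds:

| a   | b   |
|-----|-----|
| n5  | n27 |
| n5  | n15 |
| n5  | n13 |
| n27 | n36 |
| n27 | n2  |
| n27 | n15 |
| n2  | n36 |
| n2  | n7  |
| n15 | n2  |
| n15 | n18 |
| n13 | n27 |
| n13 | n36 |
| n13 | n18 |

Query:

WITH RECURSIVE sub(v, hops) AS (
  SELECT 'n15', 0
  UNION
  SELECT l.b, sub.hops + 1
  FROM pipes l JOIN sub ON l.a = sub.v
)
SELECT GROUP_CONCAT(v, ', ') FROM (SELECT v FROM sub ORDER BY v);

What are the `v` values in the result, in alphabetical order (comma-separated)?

n15, n18, n2, n36, n7

Base: (n15, hops=0).
Iteration 1: edges from {n15} -> (n18, hops=1), (n2, hops=1).
Iteration 2: edges from {n18,n2} -> (n36, hops=2), (n7, hops=2).
Iteration 3: no outgoing edges from {n36,n7}; recursion stops.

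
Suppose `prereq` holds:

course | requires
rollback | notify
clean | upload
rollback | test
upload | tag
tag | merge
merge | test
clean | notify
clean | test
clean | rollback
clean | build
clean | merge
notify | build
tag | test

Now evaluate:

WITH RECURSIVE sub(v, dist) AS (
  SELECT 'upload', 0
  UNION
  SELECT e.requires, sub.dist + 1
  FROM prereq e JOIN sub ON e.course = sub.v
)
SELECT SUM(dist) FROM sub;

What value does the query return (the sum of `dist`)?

Base: (upload, dist=0).
Iteration 1: edges from {upload} -> (tag, dist=1).
Iteration 2: edges from {tag} -> (merge, dist=2), (test, dist=2).
Iteration 3: edges from {merge,test} -> (test, dist=3).
Iteration 4: no outgoing edges from {test}; recursion stops.
SUM(dist) = 0 + 1 + 2 + 2 + 3 = 8.

8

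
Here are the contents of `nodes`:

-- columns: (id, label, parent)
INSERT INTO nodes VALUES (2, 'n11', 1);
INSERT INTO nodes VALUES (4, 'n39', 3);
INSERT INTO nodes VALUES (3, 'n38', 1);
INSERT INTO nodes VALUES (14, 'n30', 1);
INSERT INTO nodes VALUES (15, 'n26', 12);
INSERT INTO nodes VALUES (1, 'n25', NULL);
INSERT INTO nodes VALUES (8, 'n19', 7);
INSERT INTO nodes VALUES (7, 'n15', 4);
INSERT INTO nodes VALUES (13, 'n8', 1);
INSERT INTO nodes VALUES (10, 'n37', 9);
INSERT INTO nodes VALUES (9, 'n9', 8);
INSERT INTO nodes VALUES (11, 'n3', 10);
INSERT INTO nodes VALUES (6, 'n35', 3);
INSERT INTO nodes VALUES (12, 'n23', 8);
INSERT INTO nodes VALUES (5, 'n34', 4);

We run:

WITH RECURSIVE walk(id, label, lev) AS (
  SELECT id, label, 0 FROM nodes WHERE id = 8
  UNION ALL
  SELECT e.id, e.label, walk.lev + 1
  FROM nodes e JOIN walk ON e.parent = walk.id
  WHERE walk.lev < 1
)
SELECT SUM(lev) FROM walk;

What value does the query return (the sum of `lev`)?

Base: id=8 (n19) at lev 0.
Iteration 1: rows with parent in {8} -> n9 (id 9, lev 1), n23 (id 12, lev 1).
Iteration 2: lev < 1 fails for all current rows; recursion stops.
SUM(lev) = 0 + 1 + 1 = 2.

2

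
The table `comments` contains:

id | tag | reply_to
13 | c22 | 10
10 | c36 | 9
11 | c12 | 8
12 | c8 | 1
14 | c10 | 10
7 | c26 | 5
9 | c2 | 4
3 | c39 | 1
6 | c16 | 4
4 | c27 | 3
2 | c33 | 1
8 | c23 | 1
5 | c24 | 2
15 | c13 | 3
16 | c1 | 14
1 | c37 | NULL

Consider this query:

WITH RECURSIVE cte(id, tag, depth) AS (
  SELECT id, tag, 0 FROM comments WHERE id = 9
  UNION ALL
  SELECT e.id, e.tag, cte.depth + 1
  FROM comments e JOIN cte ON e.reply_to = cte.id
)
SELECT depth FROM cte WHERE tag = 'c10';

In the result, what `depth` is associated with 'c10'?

Base: id=9 (c2) at depth 0.
Iteration 1: rows with reply_to in {9} -> c36 (id 10, depth 1).
Iteration 2: rows with reply_to in {10} -> c22 (id 13, depth 2), c10 (id 14, depth 2).
Iteration 3: rows with reply_to in {13,14} -> c1 (id 16, depth 3).
Iteration 4: no rows with reply_to in {16}; recursion stops.

2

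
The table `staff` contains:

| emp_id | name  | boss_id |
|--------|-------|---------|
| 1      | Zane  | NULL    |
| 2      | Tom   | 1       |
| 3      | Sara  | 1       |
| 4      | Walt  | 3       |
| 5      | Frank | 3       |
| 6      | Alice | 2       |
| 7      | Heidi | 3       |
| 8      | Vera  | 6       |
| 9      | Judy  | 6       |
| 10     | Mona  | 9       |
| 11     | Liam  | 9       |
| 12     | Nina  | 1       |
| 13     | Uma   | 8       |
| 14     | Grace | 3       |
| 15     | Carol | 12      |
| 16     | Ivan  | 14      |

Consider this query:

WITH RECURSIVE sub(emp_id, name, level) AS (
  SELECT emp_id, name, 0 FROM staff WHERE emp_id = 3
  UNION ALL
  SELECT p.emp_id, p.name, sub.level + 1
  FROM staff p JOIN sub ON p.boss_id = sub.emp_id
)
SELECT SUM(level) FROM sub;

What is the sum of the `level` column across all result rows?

6

Base: emp_id=3 (Sara) at level 0.
Iteration 1: rows with boss_id in {3} -> Walt (id 4, level 1), Frank (id 5, level 1), Heidi (id 7, level 1), Grace (id 14, level 1).
Iteration 2: rows with boss_id in {4,5,7,14} -> Ivan (id 16, level 2).
Iteration 3: no rows with boss_id in {16}; recursion stops.
SUM(level) = 0 + 1 + 1 + 1 + 1 + 2 = 6.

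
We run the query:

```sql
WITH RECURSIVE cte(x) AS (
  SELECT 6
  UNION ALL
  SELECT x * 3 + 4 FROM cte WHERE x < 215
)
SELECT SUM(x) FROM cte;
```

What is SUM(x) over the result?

958

Base: x=6.
Iteration 1: 6 < 215 holds -> x = 6 * 3 + 4 = 22.
Iteration 2: 22 < 215 holds -> x = 22 * 3 + 4 = 70.
Iteration 3: 70 < 215 holds -> x = 70 * 3 + 4 = 214.
Iteration 4: 214 < 215 holds -> x = 214 * 3 + 4 = 646.
Iteration 5: 646 < 215 fails; recursion stops.
SUM(x) = 6 + 22 + 70 + 214 + 646 = 958.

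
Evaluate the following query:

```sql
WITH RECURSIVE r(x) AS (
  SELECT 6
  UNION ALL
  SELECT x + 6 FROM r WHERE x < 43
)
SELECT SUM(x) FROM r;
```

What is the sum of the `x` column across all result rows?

216

Base: x=6.
Iteration 1: 6 < 43 holds -> x = 6 + 6 = 12.
Iteration 2: 12 < 43 holds -> x = 12 + 6 = 18.
Iteration 3: 18 < 43 holds -> x = 18 + 6 = 24.
Iteration 4: 24 < 43 holds -> x = 24 + 6 = 30.
Iteration 5: 30 < 43 holds -> x = 30 + 6 = 36.
Iteration 6: 36 < 43 holds -> x = 36 + 6 = 42.
Iteration 7: 42 < 43 holds -> x = 42 + 6 = 48.
Iteration 8: 48 < 43 fails; recursion stops.
SUM(x) = 6 + 12 + 18 + 24 + 30 + 36 + 42 + 48 = 216.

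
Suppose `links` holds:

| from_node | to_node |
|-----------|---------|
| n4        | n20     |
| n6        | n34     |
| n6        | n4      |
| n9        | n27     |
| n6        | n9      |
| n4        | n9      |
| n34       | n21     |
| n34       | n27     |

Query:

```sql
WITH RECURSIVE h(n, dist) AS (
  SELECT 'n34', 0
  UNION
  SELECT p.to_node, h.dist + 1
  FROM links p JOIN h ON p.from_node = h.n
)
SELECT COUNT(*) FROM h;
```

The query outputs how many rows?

Base: (n34, dist=0).
Iteration 1: edges from {n34} -> (n21, dist=1), (n27, dist=1).
Iteration 2: no outgoing edges from {n21,n27}; recursion stops.
Total rows emitted: 3.

3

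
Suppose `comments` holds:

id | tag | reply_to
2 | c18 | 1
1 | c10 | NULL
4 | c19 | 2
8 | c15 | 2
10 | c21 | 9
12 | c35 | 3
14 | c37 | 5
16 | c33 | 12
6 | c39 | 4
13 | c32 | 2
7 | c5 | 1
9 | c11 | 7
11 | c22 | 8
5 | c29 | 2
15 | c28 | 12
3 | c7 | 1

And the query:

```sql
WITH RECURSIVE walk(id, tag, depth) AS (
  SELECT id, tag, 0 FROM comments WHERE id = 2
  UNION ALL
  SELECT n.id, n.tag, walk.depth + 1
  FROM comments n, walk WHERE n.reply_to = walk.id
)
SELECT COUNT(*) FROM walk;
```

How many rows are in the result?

Base: id=2 (c18) at depth 0.
Iteration 1: rows with reply_to in {2} -> c19 (id 4, depth 1), c29 (id 5, depth 1), c15 (id 8, depth 1), c32 (id 13, depth 1).
Iteration 2: rows with reply_to in {4,5,8,13} -> c39 (id 6, depth 2), c22 (id 11, depth 2), c37 (id 14, depth 2).
Iteration 3: no rows with reply_to in {6,11,14}; recursion stops.
Total rows emitted: 8.

8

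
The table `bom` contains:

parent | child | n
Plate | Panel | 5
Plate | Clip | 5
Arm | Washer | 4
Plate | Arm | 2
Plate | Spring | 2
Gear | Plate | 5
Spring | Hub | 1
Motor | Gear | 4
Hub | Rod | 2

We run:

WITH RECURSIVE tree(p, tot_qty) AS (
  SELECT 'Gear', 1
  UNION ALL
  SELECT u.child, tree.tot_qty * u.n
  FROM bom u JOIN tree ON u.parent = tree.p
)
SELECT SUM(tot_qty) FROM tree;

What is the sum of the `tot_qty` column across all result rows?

Base: (Gear, tot_qty=1).
Iteration 1: components of {Gear} -> Plate = 1*5 = 5.
Iteration 2: components of {Plate} -> Arm = 5*2 = 10, Clip = 5*5 = 25, Panel = 5*5 = 25, Spring = 5*2 = 10.
Iteration 3: components of {Arm,Clip,Panel,Spring} -> Hub = 10*1 = 10, Washer = 10*4 = 40.
Iteration 4: components of {Hub,Washer} -> Rod = 10*2 = 20.
Iteration 5: no further components; recursion stops.
SUM(tot_qty) = 1 + 5 + 10 + 10 + 25 + 25 + 40 + 10 + 20 = 146.

146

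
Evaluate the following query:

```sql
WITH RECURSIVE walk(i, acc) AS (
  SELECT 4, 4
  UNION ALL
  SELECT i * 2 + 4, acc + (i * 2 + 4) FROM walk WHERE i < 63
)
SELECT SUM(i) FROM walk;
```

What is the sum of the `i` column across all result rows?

228

Base: i=4, acc=4.
Iteration 1: 4 < 63 holds -> i = 4 * 2 + 4 = 12, acc = 4 + 12 = 16.
Iteration 2: 12 < 63 holds -> i = 12 * 2 + 4 = 28, acc = 16 + 28 = 44.
Iteration 3: 28 < 63 holds -> i = 28 * 2 + 4 = 60, acc = 44 + 60 = 104.
Iteration 4: 60 < 63 holds -> i = 60 * 2 + 4 = 124, acc = 104 + 124 = 228.
Iteration 5: 124 < 63 fails; recursion stops.
SUM(i) = 4 + 12 + 28 + 60 + 124 = 228.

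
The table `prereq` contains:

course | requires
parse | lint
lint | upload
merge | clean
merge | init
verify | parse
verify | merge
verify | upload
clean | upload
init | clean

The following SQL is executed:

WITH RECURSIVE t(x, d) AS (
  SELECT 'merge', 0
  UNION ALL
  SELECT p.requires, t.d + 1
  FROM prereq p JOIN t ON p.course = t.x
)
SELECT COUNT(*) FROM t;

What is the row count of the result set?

6

Base: (merge, d=0).
Iteration 1: edges from {merge} -> (clean, d=1), (init, d=1).
Iteration 2: edges from {clean,init} -> (clean, d=2), (upload, d=2).
Iteration 3: edges from {clean,upload} -> (upload, d=3).
Iteration 4: no outgoing edges from {upload}; recursion stops.
Total rows emitted: 6.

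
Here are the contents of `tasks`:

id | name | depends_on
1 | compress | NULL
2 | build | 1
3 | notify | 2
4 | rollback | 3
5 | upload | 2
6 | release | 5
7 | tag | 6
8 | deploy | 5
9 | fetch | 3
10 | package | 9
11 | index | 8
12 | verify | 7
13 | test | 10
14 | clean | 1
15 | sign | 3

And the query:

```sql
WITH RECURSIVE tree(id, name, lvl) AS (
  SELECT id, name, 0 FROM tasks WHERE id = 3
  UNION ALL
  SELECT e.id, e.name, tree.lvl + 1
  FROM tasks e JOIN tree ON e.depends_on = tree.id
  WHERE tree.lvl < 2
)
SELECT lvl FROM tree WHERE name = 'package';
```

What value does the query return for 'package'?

2

Base: id=3 (notify) at lvl 0.
Iteration 1: rows with depends_on in {3} -> rollback (id 4, lvl 1), fetch (id 9, lvl 1), sign (id 15, lvl 1).
Iteration 2: rows with depends_on in {4,9,15} -> package (id 10, lvl 2).
Iteration 3: lvl < 2 fails for all current rows; recursion stops.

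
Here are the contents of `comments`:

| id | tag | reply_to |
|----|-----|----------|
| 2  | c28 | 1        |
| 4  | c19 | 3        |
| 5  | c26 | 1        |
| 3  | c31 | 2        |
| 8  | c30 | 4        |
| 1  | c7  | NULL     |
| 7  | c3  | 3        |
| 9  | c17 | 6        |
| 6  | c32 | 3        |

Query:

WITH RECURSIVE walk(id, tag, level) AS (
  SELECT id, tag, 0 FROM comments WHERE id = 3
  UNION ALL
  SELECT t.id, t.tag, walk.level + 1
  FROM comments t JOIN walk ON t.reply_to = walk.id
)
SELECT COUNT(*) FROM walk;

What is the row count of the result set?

6

Base: id=3 (c31) at level 0.
Iteration 1: rows with reply_to in {3} -> c19 (id 4, level 1), c32 (id 6, level 1), c3 (id 7, level 1).
Iteration 2: rows with reply_to in {4,6,7} -> c30 (id 8, level 2), c17 (id 9, level 2).
Iteration 3: no rows with reply_to in {8,9}; recursion stops.
Total rows emitted: 6.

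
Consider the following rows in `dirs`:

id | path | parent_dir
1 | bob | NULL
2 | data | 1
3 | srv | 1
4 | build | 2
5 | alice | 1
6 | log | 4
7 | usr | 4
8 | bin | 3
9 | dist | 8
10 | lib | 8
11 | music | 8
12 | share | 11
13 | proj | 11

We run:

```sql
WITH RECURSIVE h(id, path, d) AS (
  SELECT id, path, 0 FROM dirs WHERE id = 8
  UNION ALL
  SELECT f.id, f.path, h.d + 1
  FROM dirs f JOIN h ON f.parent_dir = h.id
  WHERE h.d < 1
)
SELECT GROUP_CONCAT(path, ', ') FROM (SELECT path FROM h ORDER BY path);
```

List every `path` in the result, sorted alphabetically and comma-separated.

bin, dist, lib, music

Base: id=8 (bin) at d 0.
Iteration 1: rows with parent_dir in {8} -> dist (id 9, d 1), lib (id 10, d 1), music (id 11, d 1).
Iteration 2: d < 1 fails for all current rows; recursion stops.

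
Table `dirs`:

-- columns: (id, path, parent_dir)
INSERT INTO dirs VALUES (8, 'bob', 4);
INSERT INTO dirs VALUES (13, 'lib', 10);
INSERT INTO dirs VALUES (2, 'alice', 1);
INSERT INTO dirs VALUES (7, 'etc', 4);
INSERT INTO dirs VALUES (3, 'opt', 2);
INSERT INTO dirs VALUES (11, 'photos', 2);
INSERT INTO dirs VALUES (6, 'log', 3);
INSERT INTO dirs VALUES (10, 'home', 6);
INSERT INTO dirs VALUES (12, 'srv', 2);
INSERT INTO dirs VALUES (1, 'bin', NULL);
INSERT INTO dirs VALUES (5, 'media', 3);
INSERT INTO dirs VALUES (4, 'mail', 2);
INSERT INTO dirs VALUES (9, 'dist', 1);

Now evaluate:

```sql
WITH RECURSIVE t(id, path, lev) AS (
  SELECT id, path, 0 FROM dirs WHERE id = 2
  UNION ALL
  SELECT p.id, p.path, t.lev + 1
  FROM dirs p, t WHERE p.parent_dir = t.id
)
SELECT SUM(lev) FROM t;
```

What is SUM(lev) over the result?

Base: id=2 (alice) at lev 0.
Iteration 1: rows with parent_dir in {2} -> opt (id 3, lev 1), mail (id 4, lev 1), photos (id 11, lev 1), srv (id 12, lev 1).
Iteration 2: rows with parent_dir in {3,4,11,12} -> media (id 5, lev 2), log (id 6, lev 2), etc (id 7, lev 2), bob (id 8, lev 2).
Iteration 3: rows with parent_dir in {5,6,7,8} -> home (id 10, lev 3).
Iteration 4: rows with parent_dir in {10} -> lib (id 13, lev 4).
Iteration 5: no rows with parent_dir in {13}; recursion stops.
SUM(lev) = 0 + 1 + 1 + 1 + 1 + 2 + 2 + 2 + 2 + 3 + 4 = 19.

19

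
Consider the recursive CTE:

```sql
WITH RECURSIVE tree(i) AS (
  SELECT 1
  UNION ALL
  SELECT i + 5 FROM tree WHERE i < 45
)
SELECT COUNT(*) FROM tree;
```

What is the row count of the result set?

Base: i=1.
Iteration 1: 1 < 45 holds -> i = 1 + 5 = 6.
Iteration 2: 6 < 45 holds -> i = 6 + 5 = 11.
Iteration 3: 11 < 45 holds -> i = 11 + 5 = 16.
Iteration 4: 16 < 45 holds -> i = 16 + 5 = 21.
Iteration 5: 21 < 45 holds -> i = 21 + 5 = 26.
Iteration 6: 26 < 45 holds -> i = 26 + 5 = 31.
Iteration 7: 31 < 45 holds -> i = 31 + 5 = 36.
Iteration 8: 36 < 45 holds -> i = 36 + 5 = 41.
Iteration 9: 41 < 45 holds -> i = 41 + 5 = 46.
Iteration 10: 46 < 45 fails; recursion stops.
Total rows emitted: 10.

10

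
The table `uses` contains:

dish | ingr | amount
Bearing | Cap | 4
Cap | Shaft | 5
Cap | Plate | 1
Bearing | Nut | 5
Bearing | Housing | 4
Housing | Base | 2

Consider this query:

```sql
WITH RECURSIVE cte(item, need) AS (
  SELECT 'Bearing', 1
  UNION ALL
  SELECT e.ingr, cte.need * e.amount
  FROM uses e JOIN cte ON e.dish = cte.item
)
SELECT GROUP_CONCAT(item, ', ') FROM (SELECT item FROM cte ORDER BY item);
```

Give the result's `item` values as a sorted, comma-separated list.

Base, Bearing, Cap, Housing, Nut, Plate, Shaft

Base: (Bearing, need=1).
Iteration 1: components of {Bearing} -> Cap = 1*4 = 4, Housing = 1*4 = 4, Nut = 1*5 = 5.
Iteration 2: components of {Cap,Housing,Nut} -> Base = 4*2 = 8, Plate = 4*1 = 4, Shaft = 4*5 = 20.
Iteration 3: no further components; recursion stops.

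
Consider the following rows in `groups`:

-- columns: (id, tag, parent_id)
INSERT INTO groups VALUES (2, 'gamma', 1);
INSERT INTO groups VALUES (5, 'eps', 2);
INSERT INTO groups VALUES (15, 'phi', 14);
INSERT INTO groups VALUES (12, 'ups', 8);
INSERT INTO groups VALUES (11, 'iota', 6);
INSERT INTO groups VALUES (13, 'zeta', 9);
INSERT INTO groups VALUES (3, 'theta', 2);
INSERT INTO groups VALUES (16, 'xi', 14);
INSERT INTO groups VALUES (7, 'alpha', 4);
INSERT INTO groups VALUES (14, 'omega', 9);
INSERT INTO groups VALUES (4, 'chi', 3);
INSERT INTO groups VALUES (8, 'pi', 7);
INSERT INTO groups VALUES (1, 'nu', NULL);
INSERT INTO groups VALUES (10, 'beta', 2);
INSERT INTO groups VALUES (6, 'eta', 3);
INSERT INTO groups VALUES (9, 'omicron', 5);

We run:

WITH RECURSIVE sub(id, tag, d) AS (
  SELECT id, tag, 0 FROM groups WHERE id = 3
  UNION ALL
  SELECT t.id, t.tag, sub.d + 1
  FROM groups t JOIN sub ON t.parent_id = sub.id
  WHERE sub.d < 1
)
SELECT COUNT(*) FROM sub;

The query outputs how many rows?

Base: id=3 (theta) at d 0.
Iteration 1: rows with parent_id in {3} -> chi (id 4, d 1), eta (id 6, d 1).
Iteration 2: d < 1 fails for all current rows; recursion stops.
Total rows emitted: 3.

3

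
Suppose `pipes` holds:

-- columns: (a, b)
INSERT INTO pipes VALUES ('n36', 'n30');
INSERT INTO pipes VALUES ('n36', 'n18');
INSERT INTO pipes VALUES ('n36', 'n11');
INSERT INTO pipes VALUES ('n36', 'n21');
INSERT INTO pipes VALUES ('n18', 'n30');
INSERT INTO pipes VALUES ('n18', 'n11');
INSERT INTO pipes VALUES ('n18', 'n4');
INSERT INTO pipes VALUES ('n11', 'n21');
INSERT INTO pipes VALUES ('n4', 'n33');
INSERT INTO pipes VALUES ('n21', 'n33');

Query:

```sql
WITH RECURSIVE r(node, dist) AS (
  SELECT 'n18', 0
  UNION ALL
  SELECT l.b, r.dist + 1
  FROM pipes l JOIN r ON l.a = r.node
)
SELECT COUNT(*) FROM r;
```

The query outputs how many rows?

7

Base: (n18, dist=0).
Iteration 1: edges from {n18} -> (n11, dist=1), (n30, dist=1), (n4, dist=1).
Iteration 2: edges from {n11,n30,n4} -> (n21, dist=2), (n33, dist=2).
Iteration 3: edges from {n21,n33} -> (n33, dist=3).
Iteration 4: no outgoing edges from {n33}; recursion stops.
Total rows emitted: 7.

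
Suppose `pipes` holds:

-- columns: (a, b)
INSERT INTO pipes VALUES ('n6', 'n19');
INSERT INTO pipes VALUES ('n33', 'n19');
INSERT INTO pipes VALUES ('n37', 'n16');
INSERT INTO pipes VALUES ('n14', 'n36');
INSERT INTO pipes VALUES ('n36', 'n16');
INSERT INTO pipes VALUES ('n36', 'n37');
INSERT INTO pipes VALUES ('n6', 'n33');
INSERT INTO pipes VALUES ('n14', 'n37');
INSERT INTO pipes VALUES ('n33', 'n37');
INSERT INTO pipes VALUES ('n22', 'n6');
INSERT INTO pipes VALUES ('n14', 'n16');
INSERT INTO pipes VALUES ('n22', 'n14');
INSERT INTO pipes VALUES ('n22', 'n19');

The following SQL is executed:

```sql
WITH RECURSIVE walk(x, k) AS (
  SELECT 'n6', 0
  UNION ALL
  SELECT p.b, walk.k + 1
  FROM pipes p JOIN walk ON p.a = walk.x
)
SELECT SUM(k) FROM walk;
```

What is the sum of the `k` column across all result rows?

Base: (n6, k=0).
Iteration 1: edges from {n6} -> (n19, k=1), (n33, k=1).
Iteration 2: edges from {n19,n33} -> (n19, k=2), (n37, k=2).
Iteration 3: edges from {n19,n37} -> (n16, k=3).
Iteration 4: no outgoing edges from {n16}; recursion stops.
SUM(k) = 0 + 1 + 1 + 2 + 2 + 3 = 9.

9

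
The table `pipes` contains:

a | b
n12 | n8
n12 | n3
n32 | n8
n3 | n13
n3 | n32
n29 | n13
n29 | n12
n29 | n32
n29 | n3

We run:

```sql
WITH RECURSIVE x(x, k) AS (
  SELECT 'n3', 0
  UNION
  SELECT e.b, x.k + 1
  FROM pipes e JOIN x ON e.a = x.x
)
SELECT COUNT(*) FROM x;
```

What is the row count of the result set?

4

Base: (n3, k=0).
Iteration 1: edges from {n3} -> (n13, k=1), (n32, k=1).
Iteration 2: edges from {n13,n32} -> (n8, k=2).
Iteration 3: no outgoing edges from {n8}; recursion stops.
Total rows emitted: 4.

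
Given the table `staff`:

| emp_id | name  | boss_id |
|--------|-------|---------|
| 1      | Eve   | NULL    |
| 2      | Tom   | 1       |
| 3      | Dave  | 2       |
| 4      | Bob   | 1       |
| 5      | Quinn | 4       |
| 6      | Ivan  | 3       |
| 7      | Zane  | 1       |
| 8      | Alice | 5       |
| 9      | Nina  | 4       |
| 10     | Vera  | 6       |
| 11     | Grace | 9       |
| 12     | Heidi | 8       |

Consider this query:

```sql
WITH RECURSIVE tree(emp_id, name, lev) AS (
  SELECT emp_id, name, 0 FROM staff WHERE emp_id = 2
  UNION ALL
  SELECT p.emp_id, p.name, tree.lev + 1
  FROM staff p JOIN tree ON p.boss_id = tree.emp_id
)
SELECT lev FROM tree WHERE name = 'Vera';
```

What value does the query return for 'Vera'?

Base: emp_id=2 (Tom) at lev 0.
Iteration 1: rows with boss_id in {2} -> Dave (id 3, lev 1).
Iteration 2: rows with boss_id in {3} -> Ivan (id 6, lev 2).
Iteration 3: rows with boss_id in {6} -> Vera (id 10, lev 3).
Iteration 4: no rows with boss_id in {10}; recursion stops.

3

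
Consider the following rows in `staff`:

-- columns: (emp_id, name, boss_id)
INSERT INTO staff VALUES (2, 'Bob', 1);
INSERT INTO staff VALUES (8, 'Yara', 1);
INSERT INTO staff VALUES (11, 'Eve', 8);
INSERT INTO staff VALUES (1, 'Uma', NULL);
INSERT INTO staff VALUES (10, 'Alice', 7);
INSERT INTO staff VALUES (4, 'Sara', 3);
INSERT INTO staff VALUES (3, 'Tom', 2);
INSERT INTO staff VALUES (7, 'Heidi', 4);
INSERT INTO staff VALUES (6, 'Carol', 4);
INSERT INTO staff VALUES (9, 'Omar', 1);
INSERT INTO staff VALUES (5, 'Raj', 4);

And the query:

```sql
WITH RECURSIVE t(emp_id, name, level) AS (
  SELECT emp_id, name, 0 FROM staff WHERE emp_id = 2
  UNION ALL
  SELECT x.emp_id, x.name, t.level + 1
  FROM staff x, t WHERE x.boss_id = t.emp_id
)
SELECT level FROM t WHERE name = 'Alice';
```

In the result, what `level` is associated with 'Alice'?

Base: emp_id=2 (Bob) at level 0.
Iteration 1: rows with boss_id in {2} -> Tom (id 3, level 1).
Iteration 2: rows with boss_id in {3} -> Sara (id 4, level 2).
Iteration 3: rows with boss_id in {4} -> Raj (id 5, level 3), Carol (id 6, level 3), Heidi (id 7, level 3).
Iteration 4: rows with boss_id in {5,6,7} -> Alice (id 10, level 4).
Iteration 5: no rows with boss_id in {10}; recursion stops.

4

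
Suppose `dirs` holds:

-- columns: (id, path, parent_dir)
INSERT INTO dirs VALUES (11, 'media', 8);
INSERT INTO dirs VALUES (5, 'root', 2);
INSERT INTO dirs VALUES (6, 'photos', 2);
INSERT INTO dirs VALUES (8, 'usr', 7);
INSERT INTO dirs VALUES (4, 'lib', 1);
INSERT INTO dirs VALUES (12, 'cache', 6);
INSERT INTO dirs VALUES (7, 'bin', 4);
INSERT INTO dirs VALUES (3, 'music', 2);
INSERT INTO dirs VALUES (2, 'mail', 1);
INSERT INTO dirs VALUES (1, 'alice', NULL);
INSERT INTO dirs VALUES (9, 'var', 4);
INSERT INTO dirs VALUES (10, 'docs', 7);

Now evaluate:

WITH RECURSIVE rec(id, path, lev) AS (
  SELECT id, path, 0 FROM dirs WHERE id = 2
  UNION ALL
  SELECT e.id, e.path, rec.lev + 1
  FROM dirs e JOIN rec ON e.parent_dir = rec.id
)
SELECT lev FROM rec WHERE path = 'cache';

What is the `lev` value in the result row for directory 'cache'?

2

Base: id=2 (mail) at lev 0.
Iteration 1: rows with parent_dir in {2} -> music (id 3, lev 1), root (id 5, lev 1), photos (id 6, lev 1).
Iteration 2: rows with parent_dir in {3,5,6} -> cache (id 12, lev 2).
Iteration 3: no rows with parent_dir in {12}; recursion stops.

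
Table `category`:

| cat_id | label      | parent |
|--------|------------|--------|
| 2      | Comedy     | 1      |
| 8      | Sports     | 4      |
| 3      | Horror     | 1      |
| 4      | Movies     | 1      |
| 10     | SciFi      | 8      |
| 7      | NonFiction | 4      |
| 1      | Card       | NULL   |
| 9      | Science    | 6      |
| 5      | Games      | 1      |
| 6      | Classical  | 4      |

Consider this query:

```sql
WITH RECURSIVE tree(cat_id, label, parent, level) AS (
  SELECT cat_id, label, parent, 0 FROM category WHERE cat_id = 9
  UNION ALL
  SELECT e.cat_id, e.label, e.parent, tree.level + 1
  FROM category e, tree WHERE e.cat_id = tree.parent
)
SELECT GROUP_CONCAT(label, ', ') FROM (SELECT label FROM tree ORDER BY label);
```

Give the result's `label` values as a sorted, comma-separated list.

Card, Classical, Movies, Science

Base: cat_id=9 (Science), parent=6, level 0.
Iteration 1: join on cat_id=6 -> Classical (id 6, parent=4, level 1).
Iteration 2: join on cat_id=4 -> Movies (id 4, parent=1, level 2).
Iteration 3: join on cat_id=1 -> Card (id 1, parent=NULL, level 3).
Iteration 4: parent is NULL; no match; recursion stops.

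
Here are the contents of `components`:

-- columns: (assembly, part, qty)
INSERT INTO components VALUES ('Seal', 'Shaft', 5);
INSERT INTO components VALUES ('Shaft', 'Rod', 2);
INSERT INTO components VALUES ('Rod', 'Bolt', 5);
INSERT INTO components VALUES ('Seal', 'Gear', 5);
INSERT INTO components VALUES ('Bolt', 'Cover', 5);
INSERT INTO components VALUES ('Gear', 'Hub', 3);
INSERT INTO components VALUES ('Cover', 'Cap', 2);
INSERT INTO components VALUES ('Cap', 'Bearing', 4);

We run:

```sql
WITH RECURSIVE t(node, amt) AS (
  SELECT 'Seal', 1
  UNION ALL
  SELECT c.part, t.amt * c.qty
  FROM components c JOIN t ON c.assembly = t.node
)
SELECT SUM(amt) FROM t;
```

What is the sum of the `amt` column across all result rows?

2836

Base: (Seal, amt=1).
Iteration 1: components of {Seal} -> Gear = 1*5 = 5, Shaft = 1*5 = 5.
Iteration 2: components of {Gear,Shaft} -> Hub = 5*3 = 15, Rod = 5*2 = 10.
Iteration 3: components of {Hub,Rod} -> Bolt = 10*5 = 50.
Iteration 4: components of {Bolt} -> Cover = 50*5 = 250.
Iteration 5: components of {Cover} -> Cap = 250*2 = 500.
Iteration 6: components of {Cap} -> Bearing = 500*4 = 2000.
Iteration 7: no further components; recursion stops.
SUM(amt) = 1 + 5 + 5 + 10 + 15 + 50 + 250 + 500 + 2000 = 2836.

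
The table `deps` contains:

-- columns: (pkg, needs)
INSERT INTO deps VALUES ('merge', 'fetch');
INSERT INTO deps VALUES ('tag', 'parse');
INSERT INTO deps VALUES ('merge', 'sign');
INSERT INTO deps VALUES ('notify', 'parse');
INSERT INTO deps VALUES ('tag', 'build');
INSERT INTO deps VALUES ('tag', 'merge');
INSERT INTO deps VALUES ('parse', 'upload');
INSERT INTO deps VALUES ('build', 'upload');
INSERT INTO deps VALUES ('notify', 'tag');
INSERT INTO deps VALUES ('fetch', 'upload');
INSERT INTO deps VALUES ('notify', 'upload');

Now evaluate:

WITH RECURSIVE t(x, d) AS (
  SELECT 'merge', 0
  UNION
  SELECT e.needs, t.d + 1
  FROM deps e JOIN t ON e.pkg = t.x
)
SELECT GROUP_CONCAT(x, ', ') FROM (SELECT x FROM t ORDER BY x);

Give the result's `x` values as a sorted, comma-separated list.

fetch, merge, sign, upload

Base: (merge, d=0).
Iteration 1: edges from {merge} -> (fetch, d=1), (sign, d=1).
Iteration 2: edges from {fetch,sign} -> (upload, d=2).
Iteration 3: no outgoing edges from {upload}; recursion stops.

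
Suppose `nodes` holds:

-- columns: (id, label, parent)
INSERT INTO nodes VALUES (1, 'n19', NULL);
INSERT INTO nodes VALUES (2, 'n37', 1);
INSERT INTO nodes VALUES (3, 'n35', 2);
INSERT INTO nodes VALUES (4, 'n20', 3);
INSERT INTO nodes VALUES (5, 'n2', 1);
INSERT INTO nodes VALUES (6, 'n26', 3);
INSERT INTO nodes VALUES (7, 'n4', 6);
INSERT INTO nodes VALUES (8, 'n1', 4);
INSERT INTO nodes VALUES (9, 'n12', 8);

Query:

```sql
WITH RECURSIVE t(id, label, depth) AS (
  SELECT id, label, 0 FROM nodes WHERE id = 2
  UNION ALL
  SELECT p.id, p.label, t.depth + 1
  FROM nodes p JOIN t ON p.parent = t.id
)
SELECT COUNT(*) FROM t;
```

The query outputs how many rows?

7

Base: id=2 (n37) at depth 0.
Iteration 1: rows with parent in {2} -> n35 (id 3, depth 1).
Iteration 2: rows with parent in {3} -> n20 (id 4, depth 2), n26 (id 6, depth 2).
Iteration 3: rows with parent in {4,6} -> n4 (id 7, depth 3), n1 (id 8, depth 3).
Iteration 4: rows with parent in {7,8} -> n12 (id 9, depth 4).
Iteration 5: no rows with parent in {9}; recursion stops.
Total rows emitted: 7.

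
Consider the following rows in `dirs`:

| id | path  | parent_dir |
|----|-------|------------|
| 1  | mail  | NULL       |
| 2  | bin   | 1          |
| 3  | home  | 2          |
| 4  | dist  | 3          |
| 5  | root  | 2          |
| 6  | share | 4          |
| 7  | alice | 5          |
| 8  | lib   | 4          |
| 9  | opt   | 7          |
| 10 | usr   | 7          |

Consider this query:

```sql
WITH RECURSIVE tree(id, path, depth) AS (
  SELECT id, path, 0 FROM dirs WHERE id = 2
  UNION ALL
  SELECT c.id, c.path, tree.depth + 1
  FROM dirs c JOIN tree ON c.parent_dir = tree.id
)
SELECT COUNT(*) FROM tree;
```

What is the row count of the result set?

9

Base: id=2 (bin) at depth 0.
Iteration 1: rows with parent_dir in {2} -> home (id 3, depth 1), root (id 5, depth 1).
Iteration 2: rows with parent_dir in {3,5} -> dist (id 4, depth 2), alice (id 7, depth 2).
Iteration 3: rows with parent_dir in {4,7} -> share (id 6, depth 3), lib (id 8, depth 3), opt (id 9, depth 3), usr (id 10, depth 3).
Iteration 4: no rows with parent_dir in {6,8,9,10}; recursion stops.
Total rows emitted: 9.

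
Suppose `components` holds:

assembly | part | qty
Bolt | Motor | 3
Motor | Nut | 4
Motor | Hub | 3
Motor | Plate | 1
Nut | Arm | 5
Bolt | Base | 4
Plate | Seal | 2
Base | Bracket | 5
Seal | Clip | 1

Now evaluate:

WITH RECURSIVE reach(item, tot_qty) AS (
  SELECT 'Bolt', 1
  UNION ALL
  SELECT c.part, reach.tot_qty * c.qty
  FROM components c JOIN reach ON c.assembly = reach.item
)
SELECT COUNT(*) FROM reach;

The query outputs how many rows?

10

Base: (Bolt, tot_qty=1).
Iteration 1: components of {Bolt} -> Base = 1*4 = 4, Motor = 1*3 = 3.
Iteration 2: components of {Base,Motor} -> Bracket = 4*5 = 20, Hub = 3*3 = 9, Nut = 3*4 = 12, Plate = 3*1 = 3.
Iteration 3: components of {Bracket,Hub,Nut,Plate} -> Arm = 12*5 = 60, Seal = 3*2 = 6.
Iteration 4: components of {Arm,Seal} -> Clip = 6*1 = 6.
Iteration 5: no further components; recursion stops.
Total rows emitted: 10.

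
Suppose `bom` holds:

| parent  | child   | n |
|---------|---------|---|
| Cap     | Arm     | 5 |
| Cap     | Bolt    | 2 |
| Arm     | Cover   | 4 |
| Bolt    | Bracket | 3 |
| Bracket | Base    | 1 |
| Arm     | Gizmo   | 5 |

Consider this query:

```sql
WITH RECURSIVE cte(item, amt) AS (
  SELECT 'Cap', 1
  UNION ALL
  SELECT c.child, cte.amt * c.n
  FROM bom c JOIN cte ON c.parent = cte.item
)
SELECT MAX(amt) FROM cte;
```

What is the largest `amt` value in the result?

Base: (Cap, amt=1).
Iteration 1: components of {Cap} -> Arm = 1*5 = 5, Bolt = 1*2 = 2.
Iteration 2: components of {Arm,Bolt} -> Bracket = 2*3 = 6, Cover = 5*4 = 20, Gizmo = 5*5 = 25.
Iteration 3: components of {Bracket,Cover,Gizmo} -> Base = 6*1 = 6.
Iteration 4: no further components; recursion stops.
amt values: 1, 2, 5, 6, 20, 25, 6; the maximum is 25.

25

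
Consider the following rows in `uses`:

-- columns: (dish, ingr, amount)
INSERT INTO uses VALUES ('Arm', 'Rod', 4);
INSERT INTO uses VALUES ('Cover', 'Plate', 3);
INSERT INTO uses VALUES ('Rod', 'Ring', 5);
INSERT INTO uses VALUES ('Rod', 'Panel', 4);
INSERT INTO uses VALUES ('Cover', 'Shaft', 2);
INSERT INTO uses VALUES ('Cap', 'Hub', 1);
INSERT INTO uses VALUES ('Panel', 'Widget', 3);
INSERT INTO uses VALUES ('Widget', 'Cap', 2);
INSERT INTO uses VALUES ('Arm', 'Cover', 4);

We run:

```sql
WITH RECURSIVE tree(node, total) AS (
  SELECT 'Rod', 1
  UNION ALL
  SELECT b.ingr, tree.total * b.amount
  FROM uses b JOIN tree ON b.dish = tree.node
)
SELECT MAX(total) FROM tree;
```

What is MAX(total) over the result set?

24

Base: (Rod, total=1).
Iteration 1: components of {Rod} -> Panel = 1*4 = 4, Ring = 1*5 = 5.
Iteration 2: components of {Panel,Ring} -> Widget = 4*3 = 12.
Iteration 3: components of {Widget} -> Cap = 12*2 = 24.
Iteration 4: components of {Cap} -> Hub = 24*1 = 24.
Iteration 5: no further components; recursion stops.
total values: 1, 5, 4, 12, 24, 24; the maximum is 24.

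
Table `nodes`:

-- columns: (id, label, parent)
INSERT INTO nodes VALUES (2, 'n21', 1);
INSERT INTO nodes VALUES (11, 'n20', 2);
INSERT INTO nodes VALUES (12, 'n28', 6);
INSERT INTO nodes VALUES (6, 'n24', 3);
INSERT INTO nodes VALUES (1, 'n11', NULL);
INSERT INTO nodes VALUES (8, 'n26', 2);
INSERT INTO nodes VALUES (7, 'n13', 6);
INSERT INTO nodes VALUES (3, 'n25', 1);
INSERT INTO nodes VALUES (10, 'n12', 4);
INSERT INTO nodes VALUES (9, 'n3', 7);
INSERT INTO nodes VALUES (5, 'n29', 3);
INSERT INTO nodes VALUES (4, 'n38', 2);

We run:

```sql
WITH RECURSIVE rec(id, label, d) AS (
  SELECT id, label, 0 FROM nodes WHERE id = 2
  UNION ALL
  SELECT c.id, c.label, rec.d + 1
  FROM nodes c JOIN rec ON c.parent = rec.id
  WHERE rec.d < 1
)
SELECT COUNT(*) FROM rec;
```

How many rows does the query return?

4

Base: id=2 (n21) at d 0.
Iteration 1: rows with parent in {2} -> n38 (id 4, d 1), n26 (id 8, d 1), n20 (id 11, d 1).
Iteration 2: d < 1 fails for all current rows; recursion stops.
Total rows emitted: 4.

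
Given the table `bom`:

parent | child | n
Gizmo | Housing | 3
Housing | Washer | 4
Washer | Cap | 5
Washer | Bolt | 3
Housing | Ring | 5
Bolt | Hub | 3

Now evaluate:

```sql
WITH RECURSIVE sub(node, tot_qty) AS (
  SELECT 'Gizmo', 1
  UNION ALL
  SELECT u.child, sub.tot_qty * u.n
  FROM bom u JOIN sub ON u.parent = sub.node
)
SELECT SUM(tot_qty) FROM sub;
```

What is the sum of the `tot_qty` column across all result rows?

Base: (Gizmo, tot_qty=1).
Iteration 1: components of {Gizmo} -> Housing = 1*3 = 3.
Iteration 2: components of {Housing} -> Ring = 3*5 = 15, Washer = 3*4 = 12.
Iteration 3: components of {Ring,Washer} -> Bolt = 12*3 = 36, Cap = 12*5 = 60.
Iteration 4: components of {Bolt,Cap} -> Hub = 36*3 = 108.
Iteration 5: no further components; recursion stops.
SUM(tot_qty) = 1 + 3 + 12 + 15 + 60 + 36 + 108 = 235.

235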